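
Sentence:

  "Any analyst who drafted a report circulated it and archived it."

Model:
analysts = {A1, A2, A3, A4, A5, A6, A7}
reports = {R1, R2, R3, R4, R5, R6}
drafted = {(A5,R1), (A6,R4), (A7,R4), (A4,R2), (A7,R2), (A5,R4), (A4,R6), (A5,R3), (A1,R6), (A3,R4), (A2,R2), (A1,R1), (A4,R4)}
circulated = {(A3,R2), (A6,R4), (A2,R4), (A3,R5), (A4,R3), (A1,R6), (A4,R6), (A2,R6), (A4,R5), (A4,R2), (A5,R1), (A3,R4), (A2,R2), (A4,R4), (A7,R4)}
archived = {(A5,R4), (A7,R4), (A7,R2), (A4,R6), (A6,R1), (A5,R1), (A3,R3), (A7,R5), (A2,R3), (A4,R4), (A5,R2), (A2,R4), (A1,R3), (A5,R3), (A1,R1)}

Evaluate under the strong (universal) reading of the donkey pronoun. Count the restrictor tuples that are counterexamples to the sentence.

9

"it" takes "a report" as antecedent — a donkey pronoun bound across the clause boundary.
Strong reading: for every (a,r) with drafted(a,r), circulated(a,r) ∧ archived(a,r).
Restrictor pairs: (A1,R1) ✗  (A1,R6) ✗  (A2,R2) ✗  (A3,R4) ✗  (A4,R2) ✗  (A4,R4) ✓  (A4,R6) ✓  (A5,R1) ✓  (A5,R3) ✗  (A5,R4) ✗  (A6,R4) ✗  (A7,R2) ✗  (A7,R4) ✓
Counterexamples (restrictor pairs failing the scope): 9.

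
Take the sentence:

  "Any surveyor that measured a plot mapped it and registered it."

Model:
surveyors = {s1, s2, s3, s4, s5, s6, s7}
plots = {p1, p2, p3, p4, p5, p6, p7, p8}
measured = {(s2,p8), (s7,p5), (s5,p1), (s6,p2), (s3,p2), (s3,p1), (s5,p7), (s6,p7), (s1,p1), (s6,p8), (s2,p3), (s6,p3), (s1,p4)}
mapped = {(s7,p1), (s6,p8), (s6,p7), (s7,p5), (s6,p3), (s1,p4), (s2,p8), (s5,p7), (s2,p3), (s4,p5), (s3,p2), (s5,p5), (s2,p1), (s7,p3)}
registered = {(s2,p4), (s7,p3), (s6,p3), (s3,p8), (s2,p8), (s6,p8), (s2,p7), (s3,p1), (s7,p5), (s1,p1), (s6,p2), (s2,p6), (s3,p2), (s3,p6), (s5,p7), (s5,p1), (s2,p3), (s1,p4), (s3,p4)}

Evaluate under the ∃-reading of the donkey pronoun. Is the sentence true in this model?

"it" takes "a plot" as antecedent — a donkey pronoun bound across the clause boundary.
Weak reading: every surveyor s with some measured-plot has at least one measured-plot p such that mapped(s,p) ∧ registered(s,p).
Per surveyor: s1:✓  s2:✓  s3:✓  s5:✓  s6:✓  s7:✓
Every surveyor in the restrictor has a witness.

True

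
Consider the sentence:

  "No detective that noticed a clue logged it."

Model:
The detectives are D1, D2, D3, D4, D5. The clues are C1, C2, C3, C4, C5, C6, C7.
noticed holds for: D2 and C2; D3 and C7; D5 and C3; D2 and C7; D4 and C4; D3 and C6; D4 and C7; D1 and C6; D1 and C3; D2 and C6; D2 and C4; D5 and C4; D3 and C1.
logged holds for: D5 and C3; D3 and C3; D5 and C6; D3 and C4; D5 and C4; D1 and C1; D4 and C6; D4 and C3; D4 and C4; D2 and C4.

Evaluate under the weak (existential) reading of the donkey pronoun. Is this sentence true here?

"it" takes "a clue" as antecedent — a donkey pronoun bound across the clause boundary.
Truth condition: for no (d,c) with noticed(d,c) does logged(d,c) hold.
Restrictor pairs — does the scope hold? (D1,C3):fails  (D1,C6):fails  (D2,C2):fails  (D2,C4):holds  (D2,C6):fails  (D2,C7):fails  (D3,C1):fails  (D3,C6):fails  (D3,C7):fails  (D4,C4):holds  (D4,C7):fails  (D5,C3):holds  (D5,C4):holds
Scope holds for 4 pair(s), so the sentence is false.

False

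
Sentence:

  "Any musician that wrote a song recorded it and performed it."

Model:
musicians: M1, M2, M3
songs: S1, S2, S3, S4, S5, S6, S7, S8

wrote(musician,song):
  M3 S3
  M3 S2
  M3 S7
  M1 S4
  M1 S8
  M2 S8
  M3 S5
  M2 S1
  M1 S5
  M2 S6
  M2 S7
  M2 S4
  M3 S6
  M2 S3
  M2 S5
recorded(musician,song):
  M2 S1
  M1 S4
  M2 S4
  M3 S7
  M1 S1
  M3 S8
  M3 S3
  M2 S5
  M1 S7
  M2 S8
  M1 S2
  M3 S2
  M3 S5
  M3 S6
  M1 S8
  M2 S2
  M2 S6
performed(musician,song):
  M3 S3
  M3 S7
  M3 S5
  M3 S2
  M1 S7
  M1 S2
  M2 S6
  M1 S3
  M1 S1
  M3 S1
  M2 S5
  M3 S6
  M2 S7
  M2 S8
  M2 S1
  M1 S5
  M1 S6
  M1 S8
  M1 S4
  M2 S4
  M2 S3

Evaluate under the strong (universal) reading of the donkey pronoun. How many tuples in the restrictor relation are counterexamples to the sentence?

3

"it" takes "a song" as antecedent — a donkey pronoun bound across the clause boundary.
Strong reading: for every (m,s) with wrote(m,s), recorded(m,s) ∧ performed(m,s).
Restrictor pairs: (M1,S4) ✓  (M1,S5) ✗  (M1,S8) ✓  (M2,S1) ✓  (M2,S3) ✗  (M2,S4) ✓  (M2,S5) ✓  (M2,S6) ✓  (M2,S7) ✗  (M2,S8) ✓  (M3,S2) ✓  (M3,S3) ✓  (M3,S5) ✓  (M3,S6) ✓  (M3,S7) ✓
Counterexamples (restrictor pairs failing the scope): 3.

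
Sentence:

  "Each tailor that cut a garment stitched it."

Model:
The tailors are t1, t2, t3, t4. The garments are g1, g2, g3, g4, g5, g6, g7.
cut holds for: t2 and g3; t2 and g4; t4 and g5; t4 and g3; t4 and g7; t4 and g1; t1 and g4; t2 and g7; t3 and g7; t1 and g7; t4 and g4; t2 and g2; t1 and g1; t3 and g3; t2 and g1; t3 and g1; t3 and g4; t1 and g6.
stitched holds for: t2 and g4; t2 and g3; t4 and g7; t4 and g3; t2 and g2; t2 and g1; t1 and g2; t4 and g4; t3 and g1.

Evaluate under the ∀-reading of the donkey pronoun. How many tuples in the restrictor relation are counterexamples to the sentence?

10

"it" takes "a garment" as antecedent — a donkey pronoun bound across the clause boundary.
Strong reading: for every (t,g) with cut(t,g), stitched(t,g).
Restrictor pairs: (t1,g1) ✗  (t1,g4) ✗  (t1,g6) ✗  (t1,g7) ✗  (t2,g1) ✓  (t2,g2) ✓  (t2,g3) ✓  (t2,g4) ✓  (t2,g7) ✗  (t3,g1) ✓  (t3,g3) ✗  (t3,g4) ✗  (t3,g7) ✗  (t4,g1) ✗  (t4,g3) ✓  (t4,g4) ✓  (t4,g5) ✗  (t4,g7) ✓
Counterexamples (restrictor pairs failing the scope): 10.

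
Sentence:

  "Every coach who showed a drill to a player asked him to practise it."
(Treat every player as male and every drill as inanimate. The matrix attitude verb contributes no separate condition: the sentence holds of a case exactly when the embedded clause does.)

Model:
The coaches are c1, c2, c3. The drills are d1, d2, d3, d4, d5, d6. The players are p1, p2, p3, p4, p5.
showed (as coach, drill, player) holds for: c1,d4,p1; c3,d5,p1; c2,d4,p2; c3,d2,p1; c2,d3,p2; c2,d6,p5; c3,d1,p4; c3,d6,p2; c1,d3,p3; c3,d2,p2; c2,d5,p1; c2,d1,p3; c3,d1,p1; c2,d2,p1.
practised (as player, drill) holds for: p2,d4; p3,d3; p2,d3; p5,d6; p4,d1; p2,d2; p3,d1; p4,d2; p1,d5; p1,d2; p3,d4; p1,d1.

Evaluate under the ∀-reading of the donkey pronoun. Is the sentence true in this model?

"him" takes "a player" as antecedent and "it" takes "a drill"; both are donkey pronouns co-varying with the restrictor.
Strong reading: for every (c,d,p) with showed(c,d,p), practised(p,d).
Restrictor triples: (c1,d3,p3)→practised(p3,d3) ✓  (c1,d4,p1)→practised(p1,d4) ✗  (c2,d1,p3)→practised(p3,d1) ✓  (c2,d2,p1)→practised(p1,d2) ✓  (c2,d3,p2)→practised(p2,d3) ✓  (c2,d4,p2)→practised(p2,d4) ✓  (c2,d5,p1)→practised(p1,d5) ✓  (c2,d6,p5)→practised(p5,d6) ✓  (c3,d1,p1)→practised(p1,d1) ✓  (c3,d1,p4)→practised(p4,d1) ✓  (c3,d2,p1)→practised(p1,d2) ✓  (c3,d2,p2)→practised(p2,d2) ✓  (c3,d5,p1)→practised(p1,d5) ✓  (c3,d6,p2)→practised(p2,d6) ✗
Counterexample: (c1,d4,p1) — practised(p1,d4) does not hold.

False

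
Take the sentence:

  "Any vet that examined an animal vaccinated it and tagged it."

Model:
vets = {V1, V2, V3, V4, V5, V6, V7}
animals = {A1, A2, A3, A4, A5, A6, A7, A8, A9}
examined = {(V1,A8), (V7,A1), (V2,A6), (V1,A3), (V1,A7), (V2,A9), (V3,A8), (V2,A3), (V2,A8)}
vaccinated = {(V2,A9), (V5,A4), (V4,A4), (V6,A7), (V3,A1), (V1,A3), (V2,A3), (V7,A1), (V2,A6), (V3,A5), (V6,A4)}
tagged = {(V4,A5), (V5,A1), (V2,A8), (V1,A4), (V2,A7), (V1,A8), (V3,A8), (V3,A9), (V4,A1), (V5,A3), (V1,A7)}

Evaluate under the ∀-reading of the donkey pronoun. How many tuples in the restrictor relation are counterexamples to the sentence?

"it" takes "an animal" as antecedent — a donkey pronoun bound across the clause boundary.
Strong reading: for every (v,a) with examined(v,a), vaccinated(v,a) ∧ tagged(v,a).
Restrictor pairs: (V1,A3) ✗  (V1,A7) ✗  (V1,A8) ✗  (V2,A3) ✗  (V2,A6) ✗  (V2,A8) ✗  (V2,A9) ✗  (V3,A8) ✗  (V7,A1) ✗
Counterexamples (restrictor pairs failing the scope): 9.

9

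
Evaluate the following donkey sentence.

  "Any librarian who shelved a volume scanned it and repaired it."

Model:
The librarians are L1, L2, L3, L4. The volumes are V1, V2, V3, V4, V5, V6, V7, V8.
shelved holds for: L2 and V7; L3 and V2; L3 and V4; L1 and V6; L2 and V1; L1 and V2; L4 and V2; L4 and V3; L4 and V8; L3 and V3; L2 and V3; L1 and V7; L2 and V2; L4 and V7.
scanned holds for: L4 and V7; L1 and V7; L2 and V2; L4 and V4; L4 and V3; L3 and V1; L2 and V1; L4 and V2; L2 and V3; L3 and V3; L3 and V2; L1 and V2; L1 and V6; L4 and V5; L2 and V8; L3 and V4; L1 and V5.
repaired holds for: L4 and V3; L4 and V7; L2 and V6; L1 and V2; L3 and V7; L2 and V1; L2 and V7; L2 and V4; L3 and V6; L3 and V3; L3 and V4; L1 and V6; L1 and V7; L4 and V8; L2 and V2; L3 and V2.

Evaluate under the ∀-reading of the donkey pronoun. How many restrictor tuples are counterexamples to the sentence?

4

"it" takes "a volume" as antecedent — a donkey pronoun bound across the clause boundary.
Strong reading: for every (l,v) with shelved(l,v), scanned(l,v) ∧ repaired(l,v).
Restrictor pairs: (L1,V2) ✓  (L1,V6) ✓  (L1,V7) ✓  (L2,V1) ✓  (L2,V2) ✓  (L2,V3) ✗  (L2,V7) ✗  (L3,V2) ✓  (L3,V3) ✓  (L3,V4) ✓  (L4,V2) ✗  (L4,V3) ✓  (L4,V7) ✓  (L4,V8) ✗
Counterexamples (restrictor pairs failing the scope): 4.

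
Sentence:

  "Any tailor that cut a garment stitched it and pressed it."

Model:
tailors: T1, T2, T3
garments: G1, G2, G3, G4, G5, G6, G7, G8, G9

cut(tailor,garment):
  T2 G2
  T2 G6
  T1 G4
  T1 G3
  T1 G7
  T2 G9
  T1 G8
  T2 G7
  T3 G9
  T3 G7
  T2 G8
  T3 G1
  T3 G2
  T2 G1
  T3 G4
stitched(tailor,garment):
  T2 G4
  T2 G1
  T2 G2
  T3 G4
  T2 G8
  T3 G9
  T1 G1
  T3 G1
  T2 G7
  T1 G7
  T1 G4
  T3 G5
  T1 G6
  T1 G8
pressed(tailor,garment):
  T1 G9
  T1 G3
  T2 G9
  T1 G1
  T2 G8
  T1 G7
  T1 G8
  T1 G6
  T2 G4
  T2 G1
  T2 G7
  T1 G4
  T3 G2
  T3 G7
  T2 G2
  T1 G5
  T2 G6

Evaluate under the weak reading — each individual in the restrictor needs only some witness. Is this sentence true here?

"it" takes "a garment" as antecedent — a donkey pronoun bound across the clause boundary.
Weak reading: every tailor t with some cut-garment has at least one cut-garment g such that stitched(t,g) ∧ pressed(t,g).
Per tailor: T1:✓  T2:✓  T3:✗
T3 has no witness among its cut-garments.

False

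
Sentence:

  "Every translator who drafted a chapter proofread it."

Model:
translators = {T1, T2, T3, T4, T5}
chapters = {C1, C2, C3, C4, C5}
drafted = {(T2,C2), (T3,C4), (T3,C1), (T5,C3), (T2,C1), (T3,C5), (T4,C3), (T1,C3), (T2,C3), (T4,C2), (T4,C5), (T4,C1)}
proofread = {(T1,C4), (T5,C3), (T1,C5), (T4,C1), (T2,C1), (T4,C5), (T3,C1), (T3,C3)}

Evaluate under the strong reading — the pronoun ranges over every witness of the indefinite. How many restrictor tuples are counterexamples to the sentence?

7

"it" takes "a chapter" as antecedent — a donkey pronoun bound across the clause boundary.
Strong reading: for every (t,c) with drafted(t,c), proofread(t,c).
Restrictor pairs: (T1,C3) ✗  (T2,C1) ✓  (T2,C2) ✗  (T2,C3) ✗  (T3,C1) ✓  (T3,C4) ✗  (T3,C5) ✗  (T4,C1) ✓  (T4,C2) ✗  (T4,C3) ✗  (T4,C5) ✓  (T5,C3) ✓
Counterexamples (restrictor pairs failing the scope): 7.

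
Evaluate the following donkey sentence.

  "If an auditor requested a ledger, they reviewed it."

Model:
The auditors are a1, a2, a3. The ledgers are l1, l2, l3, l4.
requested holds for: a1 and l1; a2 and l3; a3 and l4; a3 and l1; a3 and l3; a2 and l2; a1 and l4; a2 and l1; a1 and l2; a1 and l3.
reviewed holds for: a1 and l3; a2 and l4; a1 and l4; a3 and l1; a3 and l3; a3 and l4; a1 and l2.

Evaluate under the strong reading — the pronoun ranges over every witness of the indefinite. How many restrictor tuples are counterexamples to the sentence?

4

"it" takes "a ledger" as antecedent — a donkey pronoun bound across the clause boundary.
Strong reading: for every (a,l) with requested(a,l), reviewed(a,l).
Restrictor pairs: (a1,l1) ✗  (a1,l2) ✓  (a1,l3) ✓  (a1,l4) ✓  (a2,l1) ✗  (a2,l2) ✗  (a2,l3) ✗  (a3,l1) ✓  (a3,l3) ✓  (a3,l4) ✓
Counterexamples (restrictor pairs failing the scope): 4.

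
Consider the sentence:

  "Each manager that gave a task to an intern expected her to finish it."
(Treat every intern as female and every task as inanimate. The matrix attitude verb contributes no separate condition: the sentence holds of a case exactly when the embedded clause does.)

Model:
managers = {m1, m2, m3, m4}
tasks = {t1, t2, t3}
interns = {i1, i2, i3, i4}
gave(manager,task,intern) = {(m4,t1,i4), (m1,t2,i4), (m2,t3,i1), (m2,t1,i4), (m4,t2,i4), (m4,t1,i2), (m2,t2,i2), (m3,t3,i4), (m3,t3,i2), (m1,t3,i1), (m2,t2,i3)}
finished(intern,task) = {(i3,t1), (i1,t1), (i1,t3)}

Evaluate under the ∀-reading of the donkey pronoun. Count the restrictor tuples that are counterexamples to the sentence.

"her" takes "an intern" as antecedent and "it" takes "a task"; both are donkey pronouns co-varying with the restrictor.
Strong reading: for every (m,t,i) with gave(m,t,i), finished(i,t).
Restrictor triples: (m1,t2,i4)→finished(i4,t2) ✗  (m1,t3,i1)→finished(i1,t3) ✓  (m2,t1,i4)→finished(i4,t1) ✗  (m2,t2,i2)→finished(i2,t2) ✗  (m2,t2,i3)→finished(i3,t2) ✗  (m2,t3,i1)→finished(i1,t3) ✓  (m3,t3,i2)→finished(i2,t3) ✗  (m3,t3,i4)→finished(i4,t3) ✗  (m4,t1,i2)→finished(i2,t1) ✗  (m4,t1,i4)→finished(i4,t1) ✗  (m4,t2,i4)→finished(i4,t2) ✗
Counterexamples (restrictor triples failing the scope): 9.

9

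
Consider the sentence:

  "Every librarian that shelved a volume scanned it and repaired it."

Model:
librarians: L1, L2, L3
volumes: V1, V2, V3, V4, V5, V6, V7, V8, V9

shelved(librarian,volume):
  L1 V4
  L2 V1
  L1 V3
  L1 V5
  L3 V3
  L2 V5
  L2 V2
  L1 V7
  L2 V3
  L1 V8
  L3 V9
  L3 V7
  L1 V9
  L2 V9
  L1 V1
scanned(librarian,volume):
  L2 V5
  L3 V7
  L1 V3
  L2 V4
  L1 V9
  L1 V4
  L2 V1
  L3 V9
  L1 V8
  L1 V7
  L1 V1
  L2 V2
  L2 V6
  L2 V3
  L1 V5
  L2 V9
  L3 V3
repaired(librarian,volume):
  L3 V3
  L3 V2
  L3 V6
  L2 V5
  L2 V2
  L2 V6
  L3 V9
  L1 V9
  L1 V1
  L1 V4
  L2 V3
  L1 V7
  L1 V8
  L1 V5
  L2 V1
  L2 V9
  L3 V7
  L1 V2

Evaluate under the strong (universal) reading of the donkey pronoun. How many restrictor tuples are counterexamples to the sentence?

"it" takes "a volume" as antecedent — a donkey pronoun bound across the clause boundary.
Strong reading: for every (l,v) with shelved(l,v), scanned(l,v) ∧ repaired(l,v).
Restrictor pairs: (L1,V1) ✓  (L1,V3) ✗  (L1,V4) ✓  (L1,V5) ✓  (L1,V7) ✓  (L1,V8) ✓  (L1,V9) ✓  (L2,V1) ✓  (L2,V2) ✓  (L2,V3) ✓  (L2,V5) ✓  (L2,V9) ✓  (L3,V3) ✓  (L3,V7) ✓  (L3,V9) ✓
Counterexamples (restrictor pairs failing the scope): 1.

1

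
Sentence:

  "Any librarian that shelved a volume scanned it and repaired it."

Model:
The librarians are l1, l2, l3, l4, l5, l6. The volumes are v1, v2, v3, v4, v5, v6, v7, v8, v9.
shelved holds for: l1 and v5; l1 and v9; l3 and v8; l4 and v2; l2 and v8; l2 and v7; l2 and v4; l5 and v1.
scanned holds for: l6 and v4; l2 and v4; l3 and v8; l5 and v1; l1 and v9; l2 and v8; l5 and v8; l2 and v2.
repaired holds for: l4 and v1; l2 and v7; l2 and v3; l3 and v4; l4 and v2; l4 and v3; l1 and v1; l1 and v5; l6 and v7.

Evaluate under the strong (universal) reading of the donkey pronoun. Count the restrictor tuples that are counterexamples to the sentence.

"it" takes "a volume" as antecedent — a donkey pronoun bound across the clause boundary.
Strong reading: for every (l,v) with shelved(l,v), scanned(l,v) ∧ repaired(l,v).
Restrictor pairs: (l1,v5) ✗  (l1,v9) ✗  (l2,v4) ✗  (l2,v7) ✗  (l2,v8) ✗  (l3,v8) ✗  (l4,v2) ✗  (l5,v1) ✗
Counterexamples (restrictor pairs failing the scope): 8.

8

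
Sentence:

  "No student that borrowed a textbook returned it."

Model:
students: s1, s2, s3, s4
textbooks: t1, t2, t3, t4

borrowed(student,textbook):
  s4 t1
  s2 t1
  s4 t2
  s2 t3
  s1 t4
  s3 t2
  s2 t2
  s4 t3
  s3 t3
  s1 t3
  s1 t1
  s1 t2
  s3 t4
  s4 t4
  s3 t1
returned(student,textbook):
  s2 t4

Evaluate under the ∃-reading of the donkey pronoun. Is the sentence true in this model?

True

"it" takes "a textbook" as antecedent — a donkey pronoun bound across the clause boundary.
Truth condition: for no (s,t) with borrowed(s,t) does returned(s,t) hold.
Restrictor pairs — does the scope hold? (s1,t1):fails  (s1,t2):fails  (s1,t3):fails  (s1,t4):fails  (s2,t1):fails  (s2,t2):fails  (s2,t3):fails  (s3,t1):fails  (s3,t2):fails  (s3,t3):fails  (s3,t4):fails  (s4,t1):fails  (s4,t2):fails  (s4,t3):fails  (s4,t4):fails
Scope holds for no restrictor pair, so the sentence is true.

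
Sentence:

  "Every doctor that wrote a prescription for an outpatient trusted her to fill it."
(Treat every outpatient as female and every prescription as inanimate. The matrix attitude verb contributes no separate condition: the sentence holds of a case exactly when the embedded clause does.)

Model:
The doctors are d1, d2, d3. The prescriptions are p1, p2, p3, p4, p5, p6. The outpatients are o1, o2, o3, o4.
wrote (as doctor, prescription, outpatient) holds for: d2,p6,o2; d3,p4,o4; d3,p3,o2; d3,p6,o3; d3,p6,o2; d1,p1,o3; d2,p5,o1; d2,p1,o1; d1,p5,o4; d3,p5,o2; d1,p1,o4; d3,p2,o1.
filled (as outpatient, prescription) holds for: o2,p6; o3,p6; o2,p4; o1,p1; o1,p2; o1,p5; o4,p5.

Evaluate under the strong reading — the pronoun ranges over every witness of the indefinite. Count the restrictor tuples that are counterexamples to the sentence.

"her" takes "an outpatient" as antecedent and "it" takes "a prescription"; both are donkey pronouns co-varying with the restrictor.
Strong reading: for every (d,p,o) with wrote(d,p,o), filled(o,p).
Restrictor triples: (d1,p1,o3)→filled(o3,p1) ✗  (d1,p1,o4)→filled(o4,p1) ✗  (d1,p5,o4)→filled(o4,p5) ✓  (d2,p1,o1)→filled(o1,p1) ✓  (d2,p5,o1)→filled(o1,p5) ✓  (d2,p6,o2)→filled(o2,p6) ✓  (d3,p2,o1)→filled(o1,p2) ✓  (d3,p3,o2)→filled(o2,p3) ✗  (d3,p4,o4)→filled(o4,p4) ✗  (d3,p5,o2)→filled(o2,p5) ✗  (d3,p6,o2)→filled(o2,p6) ✓  (d3,p6,o3)→filled(o3,p6) ✓
Counterexamples (restrictor triples failing the scope): 5.

5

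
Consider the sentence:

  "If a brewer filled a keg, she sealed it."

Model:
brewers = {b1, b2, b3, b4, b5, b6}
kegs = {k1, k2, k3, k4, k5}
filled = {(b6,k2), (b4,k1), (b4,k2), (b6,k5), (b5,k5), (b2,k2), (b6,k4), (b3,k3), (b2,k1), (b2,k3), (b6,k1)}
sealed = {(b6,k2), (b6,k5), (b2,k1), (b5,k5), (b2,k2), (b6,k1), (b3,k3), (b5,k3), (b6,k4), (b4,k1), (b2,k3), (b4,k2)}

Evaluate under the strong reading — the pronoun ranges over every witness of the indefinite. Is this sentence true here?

"it" takes "a keg" as antecedent — a donkey pronoun bound across the clause boundary.
Strong reading: for every (b,k) with filled(b,k), sealed(b,k).
Restrictor pairs: (b2,k1) ✓  (b2,k2) ✓  (b2,k3) ✓  (b3,k3) ✓  (b4,k1) ✓  (b4,k2) ✓  (b5,k5) ✓  (b6,k1) ✓  (b6,k2) ✓  (b6,k4) ✓  (b6,k5) ✓
Every restrictor pair satisfies the scope.

True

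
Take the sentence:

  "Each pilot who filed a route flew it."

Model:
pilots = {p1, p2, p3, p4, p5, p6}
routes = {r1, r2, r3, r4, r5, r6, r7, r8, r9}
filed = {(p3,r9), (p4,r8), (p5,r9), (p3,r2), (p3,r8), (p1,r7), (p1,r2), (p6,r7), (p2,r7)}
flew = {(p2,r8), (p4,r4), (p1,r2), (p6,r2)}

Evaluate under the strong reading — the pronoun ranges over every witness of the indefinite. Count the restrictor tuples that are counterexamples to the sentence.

"it" takes "a route" as antecedent — a donkey pronoun bound across the clause boundary.
Strong reading: for every (p,r) with filed(p,r), flew(p,r).
Restrictor pairs: (p1,r2) ✓  (p1,r7) ✗  (p2,r7) ✗  (p3,r2) ✗  (p3,r8) ✗  (p3,r9) ✗  (p4,r8) ✗  (p5,r9) ✗  (p6,r7) ✗
Counterexamples (restrictor pairs failing the scope): 8.

8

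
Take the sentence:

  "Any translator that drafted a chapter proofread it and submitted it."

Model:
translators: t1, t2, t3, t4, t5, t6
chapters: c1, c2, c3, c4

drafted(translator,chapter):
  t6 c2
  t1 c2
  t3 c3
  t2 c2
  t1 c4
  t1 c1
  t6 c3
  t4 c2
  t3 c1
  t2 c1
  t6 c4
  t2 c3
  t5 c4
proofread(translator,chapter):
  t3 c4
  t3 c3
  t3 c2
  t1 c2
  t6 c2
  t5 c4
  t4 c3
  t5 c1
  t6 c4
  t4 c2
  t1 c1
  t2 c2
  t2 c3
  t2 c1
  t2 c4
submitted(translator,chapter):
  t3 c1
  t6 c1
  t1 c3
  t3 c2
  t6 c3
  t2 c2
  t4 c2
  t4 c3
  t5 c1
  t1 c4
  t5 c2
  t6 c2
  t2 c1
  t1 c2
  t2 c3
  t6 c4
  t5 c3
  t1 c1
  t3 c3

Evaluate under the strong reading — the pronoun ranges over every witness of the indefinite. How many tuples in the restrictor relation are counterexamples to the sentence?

4

"it" takes "a chapter" as antecedent — a donkey pronoun bound across the clause boundary.
Strong reading: for every (t,c) with drafted(t,c), proofread(t,c) ∧ submitted(t,c).
Restrictor pairs: (t1,c1) ✓  (t1,c2) ✓  (t1,c4) ✗  (t2,c1) ✓  (t2,c2) ✓  (t2,c3) ✓  (t3,c1) ✗  (t3,c3) ✓  (t4,c2) ✓  (t5,c4) ✗  (t6,c2) ✓  (t6,c3) ✗  (t6,c4) ✓
Counterexamples (restrictor pairs failing the scope): 4.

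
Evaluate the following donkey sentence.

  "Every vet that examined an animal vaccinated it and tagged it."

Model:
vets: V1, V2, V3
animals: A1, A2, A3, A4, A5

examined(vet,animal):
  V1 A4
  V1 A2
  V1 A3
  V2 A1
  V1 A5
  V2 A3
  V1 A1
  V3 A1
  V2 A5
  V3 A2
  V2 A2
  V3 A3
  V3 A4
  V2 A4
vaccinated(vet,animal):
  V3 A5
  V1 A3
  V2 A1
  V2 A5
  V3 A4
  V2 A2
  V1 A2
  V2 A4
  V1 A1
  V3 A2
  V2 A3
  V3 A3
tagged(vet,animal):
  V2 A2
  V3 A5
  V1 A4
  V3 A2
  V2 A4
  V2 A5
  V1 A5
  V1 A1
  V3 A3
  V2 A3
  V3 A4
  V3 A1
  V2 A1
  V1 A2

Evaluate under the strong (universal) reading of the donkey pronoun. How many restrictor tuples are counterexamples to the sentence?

"it" takes "an animal" as antecedent — a donkey pronoun bound across the clause boundary.
Strong reading: for every (v,a) with examined(v,a), vaccinated(v,a) ∧ tagged(v,a).
Restrictor pairs: (V1,A1) ✓  (V1,A2) ✓  (V1,A3) ✗  (V1,A4) ✗  (V1,A5) ✗  (V2,A1) ✓  (V2,A2) ✓  (V2,A3) ✓  (V2,A4) ✓  (V2,A5) ✓  (V3,A1) ✗  (V3,A2) ✓  (V3,A3) ✓  (V3,A4) ✓
Counterexamples (restrictor pairs failing the scope): 4.

4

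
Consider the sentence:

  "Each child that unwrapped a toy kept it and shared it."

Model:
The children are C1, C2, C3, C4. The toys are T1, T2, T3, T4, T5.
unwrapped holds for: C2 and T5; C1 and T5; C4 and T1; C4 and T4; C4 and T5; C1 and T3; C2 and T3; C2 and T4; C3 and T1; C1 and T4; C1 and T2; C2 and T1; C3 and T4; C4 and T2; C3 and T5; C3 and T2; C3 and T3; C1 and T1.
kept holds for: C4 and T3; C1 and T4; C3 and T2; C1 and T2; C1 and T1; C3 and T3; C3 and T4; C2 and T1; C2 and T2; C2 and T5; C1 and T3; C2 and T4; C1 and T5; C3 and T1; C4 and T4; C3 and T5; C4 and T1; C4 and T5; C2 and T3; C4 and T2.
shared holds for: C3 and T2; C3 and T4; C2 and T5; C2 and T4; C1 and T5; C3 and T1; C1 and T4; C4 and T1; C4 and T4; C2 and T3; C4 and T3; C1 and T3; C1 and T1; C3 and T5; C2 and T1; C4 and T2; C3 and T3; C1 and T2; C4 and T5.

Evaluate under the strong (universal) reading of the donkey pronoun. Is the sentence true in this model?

True

"it" takes "a toy" as antecedent — a donkey pronoun bound across the clause boundary.
Strong reading: for every (c,t) with unwrapped(c,t), kept(c,t) ∧ shared(c,t).
Restrictor pairs: (C1,T1) ✓  (C1,T2) ✓  (C1,T3) ✓  (C1,T4) ✓  (C1,T5) ✓  (C2,T1) ✓  (C2,T3) ✓  (C2,T4) ✓  (C2,T5) ✓  (C3,T1) ✓  (C3,T2) ✓  (C3,T3) ✓  (C3,T4) ✓  (C3,T5) ✓  (C4,T1) ✓  (C4,T2) ✓  (C4,T4) ✓  (C4,T5) ✓
Every restrictor pair satisfies the scope.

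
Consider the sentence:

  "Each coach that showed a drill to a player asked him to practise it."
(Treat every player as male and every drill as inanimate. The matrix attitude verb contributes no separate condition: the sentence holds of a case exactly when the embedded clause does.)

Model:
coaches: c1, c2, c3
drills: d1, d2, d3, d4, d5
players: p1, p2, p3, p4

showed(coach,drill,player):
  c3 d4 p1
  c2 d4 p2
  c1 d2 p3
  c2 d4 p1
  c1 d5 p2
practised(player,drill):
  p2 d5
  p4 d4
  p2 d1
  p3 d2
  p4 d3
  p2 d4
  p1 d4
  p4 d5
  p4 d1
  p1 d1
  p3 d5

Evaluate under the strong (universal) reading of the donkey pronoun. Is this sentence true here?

"him" takes "a player" as antecedent and "it" takes "a drill"; both are donkey pronouns co-varying with the restrictor.
Strong reading: for every (c,d,p) with showed(c,d,p), practised(p,d).
Restrictor triples: (c1,d2,p3)→practised(p3,d2) ✓  (c1,d5,p2)→practised(p2,d5) ✓  (c2,d4,p1)→practised(p1,d4) ✓  (c2,d4,p2)→practised(p2,d4) ✓  (c3,d4,p1)→practised(p1,d4) ✓
Every restrictor triple satisfies the scope.

True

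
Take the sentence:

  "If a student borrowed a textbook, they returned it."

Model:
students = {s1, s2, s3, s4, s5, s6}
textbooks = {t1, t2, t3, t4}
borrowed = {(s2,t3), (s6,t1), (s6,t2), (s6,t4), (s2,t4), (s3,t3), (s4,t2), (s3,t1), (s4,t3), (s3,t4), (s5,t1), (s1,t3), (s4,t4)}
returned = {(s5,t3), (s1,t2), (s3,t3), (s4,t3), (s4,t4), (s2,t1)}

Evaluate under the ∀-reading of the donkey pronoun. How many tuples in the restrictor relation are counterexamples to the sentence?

10

"it" takes "a textbook" as antecedent — a donkey pronoun bound across the clause boundary.
Strong reading: for every (s,t) with borrowed(s,t), returned(s,t).
Restrictor pairs: (s1,t3) ✗  (s2,t3) ✗  (s2,t4) ✗  (s3,t1) ✗  (s3,t3) ✓  (s3,t4) ✗  (s4,t2) ✗  (s4,t3) ✓  (s4,t4) ✓  (s5,t1) ✗  (s6,t1) ✗  (s6,t2) ✗  (s6,t4) ✗
Counterexamples (restrictor pairs failing the scope): 10.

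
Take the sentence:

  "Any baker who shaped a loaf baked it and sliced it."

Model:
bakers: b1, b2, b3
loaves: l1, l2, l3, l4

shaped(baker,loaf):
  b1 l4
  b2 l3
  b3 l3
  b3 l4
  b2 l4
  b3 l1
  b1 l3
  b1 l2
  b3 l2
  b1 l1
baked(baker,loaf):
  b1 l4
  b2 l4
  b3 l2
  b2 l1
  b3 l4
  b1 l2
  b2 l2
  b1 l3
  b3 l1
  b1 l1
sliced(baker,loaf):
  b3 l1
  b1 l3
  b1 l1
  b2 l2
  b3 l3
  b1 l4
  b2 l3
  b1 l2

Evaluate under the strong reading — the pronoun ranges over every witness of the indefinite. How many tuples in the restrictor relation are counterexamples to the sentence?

5

"it" takes "a loaf" as antecedent — a donkey pronoun bound across the clause boundary.
Strong reading: for every (b,l) with shaped(b,l), baked(b,l) ∧ sliced(b,l).
Restrictor pairs: (b1,l1) ✓  (b1,l2) ✓  (b1,l3) ✓  (b1,l4) ✓  (b2,l3) ✗  (b2,l4) ✗  (b3,l1) ✓  (b3,l2) ✗  (b3,l3) ✗  (b3,l4) ✗
Counterexamples (restrictor pairs failing the scope): 5.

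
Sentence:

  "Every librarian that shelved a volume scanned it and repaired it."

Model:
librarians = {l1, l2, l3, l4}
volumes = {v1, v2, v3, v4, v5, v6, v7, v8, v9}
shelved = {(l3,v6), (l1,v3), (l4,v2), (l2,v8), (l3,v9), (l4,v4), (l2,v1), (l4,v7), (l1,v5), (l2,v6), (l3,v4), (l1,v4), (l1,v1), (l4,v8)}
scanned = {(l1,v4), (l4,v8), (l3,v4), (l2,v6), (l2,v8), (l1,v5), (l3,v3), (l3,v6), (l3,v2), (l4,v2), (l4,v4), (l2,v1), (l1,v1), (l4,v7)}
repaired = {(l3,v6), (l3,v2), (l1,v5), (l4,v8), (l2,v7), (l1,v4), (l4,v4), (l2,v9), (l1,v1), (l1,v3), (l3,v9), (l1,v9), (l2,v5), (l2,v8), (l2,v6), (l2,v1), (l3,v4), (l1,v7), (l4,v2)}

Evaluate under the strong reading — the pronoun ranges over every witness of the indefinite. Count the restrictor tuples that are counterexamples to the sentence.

3

"it" takes "a volume" as antecedent — a donkey pronoun bound across the clause boundary.
Strong reading: for every (l,v) with shelved(l,v), scanned(l,v) ∧ repaired(l,v).
Restrictor pairs: (l1,v1) ✓  (l1,v3) ✗  (l1,v4) ✓  (l1,v5) ✓  (l2,v1) ✓  (l2,v6) ✓  (l2,v8) ✓  (l3,v4) ✓  (l3,v6) ✓  (l3,v9) ✗  (l4,v2) ✓  (l4,v4) ✓  (l4,v7) ✗  (l4,v8) ✓
Counterexamples (restrictor pairs failing the scope): 3.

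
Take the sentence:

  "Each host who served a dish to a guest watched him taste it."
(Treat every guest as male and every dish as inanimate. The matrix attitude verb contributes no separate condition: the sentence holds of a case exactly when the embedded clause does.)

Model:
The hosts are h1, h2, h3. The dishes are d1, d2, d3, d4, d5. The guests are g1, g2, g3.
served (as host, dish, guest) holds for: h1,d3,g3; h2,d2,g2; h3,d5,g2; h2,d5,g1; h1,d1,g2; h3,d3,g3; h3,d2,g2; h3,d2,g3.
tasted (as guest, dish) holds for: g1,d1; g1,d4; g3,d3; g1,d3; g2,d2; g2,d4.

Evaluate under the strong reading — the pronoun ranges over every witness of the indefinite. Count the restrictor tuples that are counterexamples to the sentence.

4

"him" takes "a guest" as antecedent and "it" takes "a dish"; both are donkey pronouns co-varying with the restrictor.
Strong reading: for every (h,d,g) with served(h,d,g), tasted(g,d).
Restrictor triples: (h1,d1,g2)→tasted(g2,d1) ✗  (h1,d3,g3)→tasted(g3,d3) ✓  (h2,d2,g2)→tasted(g2,d2) ✓  (h2,d5,g1)→tasted(g1,d5) ✗  (h3,d2,g2)→tasted(g2,d2) ✓  (h3,d2,g3)→tasted(g3,d2) ✗  (h3,d3,g3)→tasted(g3,d3) ✓  (h3,d5,g2)→tasted(g2,d5) ✗
Counterexamples (restrictor triples failing the scope): 4.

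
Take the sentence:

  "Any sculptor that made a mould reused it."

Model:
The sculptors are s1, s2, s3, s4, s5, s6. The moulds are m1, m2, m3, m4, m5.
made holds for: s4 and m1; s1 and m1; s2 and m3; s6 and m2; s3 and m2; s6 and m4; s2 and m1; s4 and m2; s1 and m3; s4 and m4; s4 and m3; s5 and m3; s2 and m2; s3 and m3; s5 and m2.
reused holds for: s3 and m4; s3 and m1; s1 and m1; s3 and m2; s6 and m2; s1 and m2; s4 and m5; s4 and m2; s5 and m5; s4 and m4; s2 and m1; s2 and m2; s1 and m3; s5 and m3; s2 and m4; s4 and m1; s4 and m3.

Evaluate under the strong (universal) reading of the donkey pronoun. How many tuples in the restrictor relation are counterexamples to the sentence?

4

"it" takes "a mould" as antecedent — a donkey pronoun bound across the clause boundary.
Strong reading: for every (s,m) with made(s,m), reused(s,m).
Restrictor pairs: (s1,m1) ✓  (s1,m3) ✓  (s2,m1) ✓  (s2,m2) ✓  (s2,m3) ✗  (s3,m2) ✓  (s3,m3) ✗  (s4,m1) ✓  (s4,m2) ✓  (s4,m3) ✓  (s4,m4) ✓  (s5,m2) ✗  (s5,m3) ✓  (s6,m2) ✓  (s6,m4) ✗
Counterexamples (restrictor pairs failing the scope): 4.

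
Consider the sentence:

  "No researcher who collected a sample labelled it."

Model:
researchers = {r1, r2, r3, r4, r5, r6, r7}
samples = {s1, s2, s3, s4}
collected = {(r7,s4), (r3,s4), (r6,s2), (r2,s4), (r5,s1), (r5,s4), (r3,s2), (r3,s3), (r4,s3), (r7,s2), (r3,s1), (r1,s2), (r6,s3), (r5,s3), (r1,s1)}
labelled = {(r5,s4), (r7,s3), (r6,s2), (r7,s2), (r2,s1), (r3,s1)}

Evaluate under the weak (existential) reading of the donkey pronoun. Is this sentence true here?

"it" takes "a sample" as antecedent — a donkey pronoun bound across the clause boundary.
Truth condition: for no (r,s) with collected(r,s) does labelled(r,s) hold.
Restrictor pairs — does the scope hold? (r1,s1):fails  (r1,s2):fails  (r2,s4):fails  (r3,s1):holds  (r3,s2):fails  (r3,s3):fails  (r3,s4):fails  (r4,s3):fails  (r5,s1):fails  (r5,s3):fails  (r5,s4):holds  (r6,s2):holds  (r6,s3):fails  (r7,s2):holds  (r7,s4):fails
Scope holds for 4 pair(s), so the sentence is false.

False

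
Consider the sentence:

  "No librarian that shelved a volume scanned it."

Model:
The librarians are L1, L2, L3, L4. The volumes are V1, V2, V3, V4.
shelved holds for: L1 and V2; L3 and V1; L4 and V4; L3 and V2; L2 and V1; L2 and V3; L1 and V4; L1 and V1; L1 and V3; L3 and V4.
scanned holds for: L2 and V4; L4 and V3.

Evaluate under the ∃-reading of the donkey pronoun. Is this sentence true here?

True

"it" takes "a volume" as antecedent — a donkey pronoun bound across the clause boundary.
Truth condition: for no (l,v) with shelved(l,v) does scanned(l,v) hold.
Restrictor pairs — does the scope hold? (L1,V1):fails  (L1,V2):fails  (L1,V3):fails  (L1,V4):fails  (L2,V1):fails  (L2,V3):fails  (L3,V1):fails  (L3,V2):fails  (L3,V4):fails  (L4,V4):fails
Scope holds for no restrictor pair, so the sentence is true.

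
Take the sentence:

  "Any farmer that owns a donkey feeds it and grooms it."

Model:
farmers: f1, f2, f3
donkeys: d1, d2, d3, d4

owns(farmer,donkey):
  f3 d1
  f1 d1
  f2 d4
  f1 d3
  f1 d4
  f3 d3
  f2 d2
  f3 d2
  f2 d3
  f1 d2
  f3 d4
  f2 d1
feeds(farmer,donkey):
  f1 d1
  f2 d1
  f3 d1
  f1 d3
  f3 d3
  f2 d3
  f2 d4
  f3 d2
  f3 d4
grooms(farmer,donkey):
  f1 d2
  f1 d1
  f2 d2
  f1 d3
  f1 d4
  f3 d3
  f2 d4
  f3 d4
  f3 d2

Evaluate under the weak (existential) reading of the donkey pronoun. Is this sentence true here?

True

"it" takes "a donkey" as antecedent — a donkey pronoun bound across the clause boundary.
Weak reading: every farmer f with some owns-donkey has at least one owns-donkey d such that feeds(f,d) ∧ grooms(f,d).
Per farmer: f1:✓  f2:✓  f3:✓
Every farmer in the restrictor has a witness.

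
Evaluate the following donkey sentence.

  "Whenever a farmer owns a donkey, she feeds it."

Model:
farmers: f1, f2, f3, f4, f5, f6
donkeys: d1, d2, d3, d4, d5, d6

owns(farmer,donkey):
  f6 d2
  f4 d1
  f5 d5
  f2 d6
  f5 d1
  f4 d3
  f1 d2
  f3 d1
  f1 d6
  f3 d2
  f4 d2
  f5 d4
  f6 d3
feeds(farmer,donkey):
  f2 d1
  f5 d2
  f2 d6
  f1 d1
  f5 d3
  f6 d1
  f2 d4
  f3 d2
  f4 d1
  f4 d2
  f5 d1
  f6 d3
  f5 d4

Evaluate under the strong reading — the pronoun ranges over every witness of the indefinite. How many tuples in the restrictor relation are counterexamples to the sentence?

"it" takes "a donkey" as antecedent — a donkey pronoun bound across the clause boundary.
Strong reading: for every (f,d) with owns(f,d), feeds(f,d).
Restrictor pairs: (f1,d2) ✗  (f1,d6) ✗  (f2,d6) ✓  (f3,d1) ✗  (f3,d2) ✓  (f4,d1) ✓  (f4,d2) ✓  (f4,d3) ✗  (f5,d1) ✓  (f5,d4) ✓  (f5,d5) ✗  (f6,d2) ✗  (f6,d3) ✓
Counterexamples (restrictor pairs failing the scope): 6.

6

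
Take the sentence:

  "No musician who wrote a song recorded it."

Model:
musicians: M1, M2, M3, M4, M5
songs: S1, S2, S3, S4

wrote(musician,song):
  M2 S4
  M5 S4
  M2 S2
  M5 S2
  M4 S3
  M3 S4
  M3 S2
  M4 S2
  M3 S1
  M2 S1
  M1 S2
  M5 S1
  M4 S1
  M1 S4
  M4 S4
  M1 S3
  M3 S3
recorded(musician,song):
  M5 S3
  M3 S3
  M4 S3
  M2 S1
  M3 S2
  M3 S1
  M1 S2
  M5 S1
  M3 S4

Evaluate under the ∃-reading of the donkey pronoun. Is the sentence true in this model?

"it" takes "a song" as antecedent — a donkey pronoun bound across the clause boundary.
Truth condition: for no (m,s) with wrote(m,s) does recorded(m,s) hold.
Restrictor pairs — does the scope hold? (M1,S2):holds  (M1,S3):fails  (M1,S4):fails  (M2,S1):holds  (M2,S2):fails  (M2,S4):fails  (M3,S1):holds  (M3,S2):holds  (M3,S3):holds  (M3,S4):holds  (M4,S1):fails  (M4,S2):fails  (M4,S3):holds  (M4,S4):fails  (M5,S1):holds  (M5,S2):fails  (M5,S4):fails
Scope holds for 8 pair(s), so the sentence is false.

False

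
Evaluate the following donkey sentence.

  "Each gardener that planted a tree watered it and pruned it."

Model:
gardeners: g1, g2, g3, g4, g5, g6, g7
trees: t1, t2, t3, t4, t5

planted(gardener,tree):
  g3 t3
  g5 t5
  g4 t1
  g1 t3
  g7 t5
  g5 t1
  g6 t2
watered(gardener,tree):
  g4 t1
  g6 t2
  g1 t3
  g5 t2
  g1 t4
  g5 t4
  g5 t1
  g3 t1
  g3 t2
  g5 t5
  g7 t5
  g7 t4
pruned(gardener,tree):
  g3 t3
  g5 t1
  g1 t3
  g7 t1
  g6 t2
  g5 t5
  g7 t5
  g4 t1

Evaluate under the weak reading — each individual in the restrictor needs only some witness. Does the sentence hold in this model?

False

"it" takes "a tree" as antecedent — a donkey pronoun bound across the clause boundary.
Weak reading: every gardener g with some planted-tree has at least one planted-tree t such that watered(g,t) ∧ pruned(g,t).
Per gardener: g1:✓  g3:✗  g4:✓  g5:✓  g6:✓  g7:✓
g3 has no witness among its planted-trees.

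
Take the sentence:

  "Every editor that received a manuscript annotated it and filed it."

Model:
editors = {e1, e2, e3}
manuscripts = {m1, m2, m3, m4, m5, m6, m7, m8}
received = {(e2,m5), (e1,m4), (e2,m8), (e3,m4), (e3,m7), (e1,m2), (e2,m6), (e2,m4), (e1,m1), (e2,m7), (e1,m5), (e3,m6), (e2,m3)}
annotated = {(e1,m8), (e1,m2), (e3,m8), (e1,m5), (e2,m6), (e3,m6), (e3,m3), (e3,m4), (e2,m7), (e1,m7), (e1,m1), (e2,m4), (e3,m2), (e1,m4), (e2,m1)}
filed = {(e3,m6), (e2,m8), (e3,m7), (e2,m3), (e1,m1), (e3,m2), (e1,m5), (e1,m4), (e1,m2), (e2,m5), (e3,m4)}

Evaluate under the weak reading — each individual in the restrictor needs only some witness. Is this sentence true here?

False

"it" takes "a manuscript" as antecedent — a donkey pronoun bound across the clause boundary.
Weak reading: every editor e with some received-manuscript has at least one received-manuscript m such that annotated(e,m) ∧ filed(e,m).
Per editor: e1:✓  e2:✗  e3:✓
e2 has no witness among its received-manuscripts.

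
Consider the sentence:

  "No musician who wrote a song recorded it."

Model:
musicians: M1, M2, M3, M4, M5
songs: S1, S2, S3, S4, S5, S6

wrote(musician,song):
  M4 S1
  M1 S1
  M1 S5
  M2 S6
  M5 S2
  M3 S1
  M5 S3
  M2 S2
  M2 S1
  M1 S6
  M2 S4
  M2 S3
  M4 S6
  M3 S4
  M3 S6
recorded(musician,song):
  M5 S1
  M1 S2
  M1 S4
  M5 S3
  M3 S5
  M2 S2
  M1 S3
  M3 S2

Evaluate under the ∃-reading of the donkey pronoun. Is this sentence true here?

False

"it" takes "a song" as antecedent — a donkey pronoun bound across the clause boundary.
Truth condition: for no (m,s) with wrote(m,s) does recorded(m,s) hold.
Restrictor pairs — does the scope hold? (M1,S1):fails  (M1,S5):fails  (M1,S6):fails  (M2,S1):fails  (M2,S2):holds  (M2,S3):fails  (M2,S4):fails  (M2,S6):fails  (M3,S1):fails  (M3,S4):fails  (M3,S6):fails  (M4,S1):fails  (M4,S6):fails  (M5,S2):fails  (M5,S3):holds
Scope holds for 2 pair(s), so the sentence is false.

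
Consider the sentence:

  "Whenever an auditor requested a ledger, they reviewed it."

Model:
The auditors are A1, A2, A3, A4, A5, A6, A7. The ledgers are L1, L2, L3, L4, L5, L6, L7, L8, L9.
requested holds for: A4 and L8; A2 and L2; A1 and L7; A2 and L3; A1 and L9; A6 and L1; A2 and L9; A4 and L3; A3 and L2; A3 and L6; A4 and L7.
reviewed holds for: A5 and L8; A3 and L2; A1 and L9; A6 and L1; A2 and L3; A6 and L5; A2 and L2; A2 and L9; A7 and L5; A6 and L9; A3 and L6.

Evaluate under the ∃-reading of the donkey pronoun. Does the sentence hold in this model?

"it" takes "a ledger" as antecedent — a donkey pronoun bound across the clause boundary.
Weak reading: every auditor a with some requested-ledger has at least one requested-ledger l such that reviewed(a,l).
Per auditor: A1:✓  A2:✓  A3:✓  A4:✗  A6:✓
A4 has no witness among its requested-ledgers.

False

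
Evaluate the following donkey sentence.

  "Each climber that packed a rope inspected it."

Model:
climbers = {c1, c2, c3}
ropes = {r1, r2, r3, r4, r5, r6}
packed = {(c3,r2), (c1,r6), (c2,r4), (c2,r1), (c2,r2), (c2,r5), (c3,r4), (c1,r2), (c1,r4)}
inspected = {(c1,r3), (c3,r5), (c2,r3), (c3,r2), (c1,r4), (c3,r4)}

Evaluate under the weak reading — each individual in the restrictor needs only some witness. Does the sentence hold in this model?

"it" takes "a rope" as antecedent — a donkey pronoun bound across the clause boundary.
Weak reading: every climber c with some packed-rope has at least one packed-rope r such that inspected(c,r).
Per climber: c1:✓  c2:✗  c3:✓
c2 has no witness among its packed-ropes.

False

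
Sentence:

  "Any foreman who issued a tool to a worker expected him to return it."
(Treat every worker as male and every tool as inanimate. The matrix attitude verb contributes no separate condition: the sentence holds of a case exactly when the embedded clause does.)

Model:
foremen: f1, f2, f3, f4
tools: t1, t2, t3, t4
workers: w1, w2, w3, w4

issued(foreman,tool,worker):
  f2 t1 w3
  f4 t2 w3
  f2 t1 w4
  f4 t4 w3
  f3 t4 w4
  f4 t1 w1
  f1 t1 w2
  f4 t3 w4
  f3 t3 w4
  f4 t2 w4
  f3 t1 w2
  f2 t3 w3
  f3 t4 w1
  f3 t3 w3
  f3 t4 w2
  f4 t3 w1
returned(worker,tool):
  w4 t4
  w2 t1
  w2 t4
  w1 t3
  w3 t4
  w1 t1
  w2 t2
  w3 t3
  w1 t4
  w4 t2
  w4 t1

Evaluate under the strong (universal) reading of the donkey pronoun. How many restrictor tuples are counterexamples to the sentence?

4

"him" takes "a worker" as antecedent and "it" takes "a tool"; both are donkey pronouns co-varying with the restrictor.
Strong reading: for every (f,t,w) with issued(f,t,w), returned(w,t).
Restrictor triples: (f1,t1,w2)→returned(w2,t1) ✓  (f2,t1,w3)→returned(w3,t1) ✗  (f2,t1,w4)→returned(w4,t1) ✓  (f2,t3,w3)→returned(w3,t3) ✓  (f3,t1,w2)→returned(w2,t1) ✓  (f3,t3,w3)→returned(w3,t3) ✓  (f3,t3,w4)→returned(w4,t3) ✗  (f3,t4,w1)→returned(w1,t4) ✓  (f3,t4,w2)→returned(w2,t4) ✓  (f3,t4,w4)→returned(w4,t4) ✓  (f4,t1,w1)→returned(w1,t1) ✓  (f4,t2,w3)→returned(w3,t2) ✗  (f4,t2,w4)→returned(w4,t2) ✓  (f4,t3,w1)→returned(w1,t3) ✓  (f4,t3,w4)→returned(w4,t3) ✗  (f4,t4,w3)→returned(w3,t4) ✓
Counterexamples (restrictor triples failing the scope): 4.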